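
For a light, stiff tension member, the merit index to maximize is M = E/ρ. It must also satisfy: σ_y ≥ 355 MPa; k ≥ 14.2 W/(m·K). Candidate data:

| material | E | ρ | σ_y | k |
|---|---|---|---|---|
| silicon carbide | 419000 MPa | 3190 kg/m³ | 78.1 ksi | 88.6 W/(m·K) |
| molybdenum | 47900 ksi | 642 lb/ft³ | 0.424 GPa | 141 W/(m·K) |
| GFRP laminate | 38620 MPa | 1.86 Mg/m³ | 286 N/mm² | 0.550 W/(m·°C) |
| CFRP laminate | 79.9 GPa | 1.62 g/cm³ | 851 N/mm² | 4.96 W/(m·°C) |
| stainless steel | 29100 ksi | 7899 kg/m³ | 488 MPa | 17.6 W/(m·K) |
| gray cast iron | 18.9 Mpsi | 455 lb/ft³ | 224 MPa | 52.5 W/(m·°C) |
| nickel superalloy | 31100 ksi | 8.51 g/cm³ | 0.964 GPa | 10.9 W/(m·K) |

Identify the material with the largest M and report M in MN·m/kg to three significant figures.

silicon carbide, M = 131 MN·m/kg

Screen on constraints: σ_y ≥ 355 MPa; k ≥ 14.2 W/(m·K). Survivors: silicon carbide, molybdenum, stainless steel.
Putting every candidate on a common basis:
  silicon carbide: E = 419.0 GPa, ρ = 3190 kg/m³
  molybdenum: E = 330.3 GPa, ρ = 10280 kg/m³
  stainless steel: E = 200.6 GPa, ρ = 7899 kg/m³
  silicon carbide: M = 131 MN·m/kg
  molybdenum: M = 32.1 MN·m/kg
  stainless steel: M = 25.4 MN·m/kg
The maximum is for silicon carbide.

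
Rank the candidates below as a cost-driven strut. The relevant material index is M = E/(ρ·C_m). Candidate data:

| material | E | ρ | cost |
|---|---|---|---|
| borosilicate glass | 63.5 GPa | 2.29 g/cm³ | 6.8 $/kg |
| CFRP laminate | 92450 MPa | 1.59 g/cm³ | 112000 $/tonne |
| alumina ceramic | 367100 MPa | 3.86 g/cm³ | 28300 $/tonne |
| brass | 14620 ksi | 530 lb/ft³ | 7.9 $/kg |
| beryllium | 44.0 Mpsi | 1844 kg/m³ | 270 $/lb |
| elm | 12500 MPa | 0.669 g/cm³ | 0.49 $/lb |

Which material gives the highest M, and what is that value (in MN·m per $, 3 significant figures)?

Convert each candidate to consistent units, then evaluate M:
  borosilicate glass: E = 63.50 GPa, ρ = 2290 kg/m³, cost = 6.800 $/kg
  CFRP laminate: E = 92.45 GPa, ρ = 1590 kg/m³, cost = 112.0 $/kg
  alumina ceramic: E = 367.1 GPa, ρ = 3860 kg/m³, cost = 28.30 $/kg
  brass: E = 100.8 GPa, ρ = 8490 kg/m³, cost = 7.900 $/kg
  beryllium: E = 303.4 GPa, ρ = 1844 kg/m³, cost = 595.2 $/kg
  elm: E = 12.50 GPa, ρ = 669.0 kg/m³, cost = 1.080 $/kg
  elm: M = 17.3 MN·m per $
  borosilicate glass: M = 4.08 MN·m per $
  alumina ceramic: M = 3.36 MN·m per $
  brass: M = 1.50 MN·m per $
  CFRP laminate: M = 0.519 MN·m per $
  beryllium: M = 0.276 MN·m per $
Highest index: elm.

elm, M = 17.3 MN·m per $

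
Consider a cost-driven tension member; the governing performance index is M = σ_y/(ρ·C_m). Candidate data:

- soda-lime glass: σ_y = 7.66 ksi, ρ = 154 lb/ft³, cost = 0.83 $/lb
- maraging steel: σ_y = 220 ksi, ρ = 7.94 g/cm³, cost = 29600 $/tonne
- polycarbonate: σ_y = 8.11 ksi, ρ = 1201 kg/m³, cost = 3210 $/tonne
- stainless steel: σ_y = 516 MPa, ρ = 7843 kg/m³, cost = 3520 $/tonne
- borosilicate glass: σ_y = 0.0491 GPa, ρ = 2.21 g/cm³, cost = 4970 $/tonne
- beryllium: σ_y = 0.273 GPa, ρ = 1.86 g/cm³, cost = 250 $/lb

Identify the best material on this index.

In SI units:
  soda-lime glass: σ_y = 52.81 MPa, ρ = 2467 kg/m³, cost = 1.830 $/kg
  maraging steel: σ_y = 1517 MPa, ρ = 7940 kg/m³, cost = 29.60 $/kg
  polycarbonate: σ_y = 55.92 MPa, ρ = 1201 kg/m³, cost = 3.210 $/kg
  stainless steel: σ_y = 516.0 MPa, ρ = 7843 kg/m³, cost = 3.520 $/kg
  borosilicate glass: σ_y = 49.10 MPa, ρ = 2210 kg/m³, cost = 4.970 $/kg
  beryllium: σ_y = 273.0 MPa, ρ = 1860 kg/m³, cost = 551.1 $/kg
  stainless steel: M = 18.7 kN·m per $
  polycarbonate: M = 14.5 kN·m per $
  soda-lime glass: M = 11.7 kN·m per $
  maraging steel: M = 6.45 kN·m per $
  borosilicate glass: M = 4.47 kN·m per $
  beryllium: M = 0.266 kN·m per $
Highest index: stainless steel.

stainless steel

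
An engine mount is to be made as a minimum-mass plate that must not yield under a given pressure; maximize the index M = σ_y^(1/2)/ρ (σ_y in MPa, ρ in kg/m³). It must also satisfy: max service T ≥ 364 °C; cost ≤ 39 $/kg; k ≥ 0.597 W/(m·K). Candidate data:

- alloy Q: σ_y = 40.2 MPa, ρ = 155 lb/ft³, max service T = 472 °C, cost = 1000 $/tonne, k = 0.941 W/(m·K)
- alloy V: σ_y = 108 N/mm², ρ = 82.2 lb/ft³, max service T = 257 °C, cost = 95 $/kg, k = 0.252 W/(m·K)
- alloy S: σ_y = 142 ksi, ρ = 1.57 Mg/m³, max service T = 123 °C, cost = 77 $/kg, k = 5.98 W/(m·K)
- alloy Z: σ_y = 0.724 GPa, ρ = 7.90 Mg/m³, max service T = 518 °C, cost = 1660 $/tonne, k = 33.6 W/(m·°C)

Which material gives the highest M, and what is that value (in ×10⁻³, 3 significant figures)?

alloy Z, M = 3.41×10⁻³

Screen on constraints: max service T ≥ 364 °C; cost ≤ 39 $/kg; k ≥ 0.597 W/(m·K). Survivors: alloy Q, alloy Z.
Putting every candidate on a common basis:
  alloy Q: σ_y = 40.20 MPa, ρ = 2483 kg/m³
  alloy Z: σ_y = 724.0 MPa, ρ = 7900 kg/m³
  alloy Z: M = 3.41×10⁻³
  alloy Q: M = 2.55×10⁻³
Alloy Z ranks first.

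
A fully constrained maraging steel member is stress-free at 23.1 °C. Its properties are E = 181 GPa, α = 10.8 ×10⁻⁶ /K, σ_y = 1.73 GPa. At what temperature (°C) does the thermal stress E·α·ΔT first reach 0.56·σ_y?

σ_y = 1.73 GPa = 1730 MPa.
E·α·ΔT = 968.8 MPa ⇒ ΔT = 968.8 / (181.0×10³ × 10.8×10⁻⁶) = 495.6 K.
T = 23.1 + 495.6 = 518.7 °C.

519 °C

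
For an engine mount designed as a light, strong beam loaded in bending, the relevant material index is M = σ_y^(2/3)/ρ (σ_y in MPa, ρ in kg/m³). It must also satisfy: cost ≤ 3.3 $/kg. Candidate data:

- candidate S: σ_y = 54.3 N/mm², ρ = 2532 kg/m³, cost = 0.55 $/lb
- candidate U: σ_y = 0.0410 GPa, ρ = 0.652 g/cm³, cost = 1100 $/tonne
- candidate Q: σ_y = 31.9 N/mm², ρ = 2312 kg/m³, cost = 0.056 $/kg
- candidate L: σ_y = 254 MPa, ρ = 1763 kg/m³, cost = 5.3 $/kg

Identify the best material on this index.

Screen on constraints: cost ≤ 3.3 $/kg. Survivors: candidate S, candidate U, candidate Q.
After converting to SI:
  candidate S: σ_y = 54.30 MPa, ρ = 2532 kg/m³
  candidate U: σ_y = 41.00 MPa, ρ = 652.0 kg/m³
  candidate Q: σ_y = 31.90 MPa, ρ = 2312 kg/m³
  candidate U: M = 18.2×10⁻³
  candidate S: M = 5.66×10⁻³
  candidate Q: M = 4.35×10⁻³
Candidate U has the largest M.

candidate U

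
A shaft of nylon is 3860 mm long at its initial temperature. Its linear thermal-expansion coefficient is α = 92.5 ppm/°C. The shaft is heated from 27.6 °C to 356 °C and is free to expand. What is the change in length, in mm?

117 mm

ΔT = 356 − 27.6 = 328.4 K.
ΔL = α·L₀·ΔT = 92.5×10⁻⁶ × 3860 mm × 328.4 K = 117 mm.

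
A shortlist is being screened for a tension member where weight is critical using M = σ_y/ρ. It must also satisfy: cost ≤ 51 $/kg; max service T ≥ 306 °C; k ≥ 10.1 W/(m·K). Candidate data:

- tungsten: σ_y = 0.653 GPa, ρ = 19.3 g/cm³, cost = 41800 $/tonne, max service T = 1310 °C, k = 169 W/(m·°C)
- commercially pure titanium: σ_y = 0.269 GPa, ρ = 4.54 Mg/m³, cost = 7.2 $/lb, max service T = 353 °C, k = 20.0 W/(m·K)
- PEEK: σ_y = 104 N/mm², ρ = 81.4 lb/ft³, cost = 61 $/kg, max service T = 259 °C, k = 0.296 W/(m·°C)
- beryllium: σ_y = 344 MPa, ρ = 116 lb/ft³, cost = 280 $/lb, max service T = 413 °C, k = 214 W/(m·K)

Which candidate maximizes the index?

Screen on constraints: cost ≤ 51 $/kg; max service T ≥ 306 °C; k ≥ 10.1 W/(m·K). Survivors: tungsten, commercially pure titanium.
After converting to SI:
  tungsten: σ_y = 653.0 MPa, ρ = 19300 kg/m³
  commercially pure titanium: σ_y = 269.0 MPa, ρ = 4540 kg/m³
  commercially pure titanium: M = 59.3 kN·m/kg
  tungsten: M = 33.8 kN·m/kg
Commercially pure titanium ranks first.

commercially pure titanium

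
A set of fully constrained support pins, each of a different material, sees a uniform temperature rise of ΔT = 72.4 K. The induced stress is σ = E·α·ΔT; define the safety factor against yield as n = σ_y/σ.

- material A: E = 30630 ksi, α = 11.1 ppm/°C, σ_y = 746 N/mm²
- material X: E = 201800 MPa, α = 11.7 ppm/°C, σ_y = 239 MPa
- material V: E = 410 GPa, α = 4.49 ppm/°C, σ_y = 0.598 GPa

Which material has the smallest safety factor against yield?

Converting E to GPa, α to ×10⁻⁶/K, σ_y to MPa, then σ and n for each:
  material A: E = 211.2, α = 11.1, σ_y = 746.0 → σ = 170 MPa, n = 4.40
  material X: E = 201.8, α = 11.7, σ_y = 239.0 → σ = 171 MPa, n = 1.40
  material V: E = 410.0, α = 4.49, σ_y = 598.0 → σ = 133 MPa, n = 4.49
Material X has the lowest safety factor, n = 1.40.

material X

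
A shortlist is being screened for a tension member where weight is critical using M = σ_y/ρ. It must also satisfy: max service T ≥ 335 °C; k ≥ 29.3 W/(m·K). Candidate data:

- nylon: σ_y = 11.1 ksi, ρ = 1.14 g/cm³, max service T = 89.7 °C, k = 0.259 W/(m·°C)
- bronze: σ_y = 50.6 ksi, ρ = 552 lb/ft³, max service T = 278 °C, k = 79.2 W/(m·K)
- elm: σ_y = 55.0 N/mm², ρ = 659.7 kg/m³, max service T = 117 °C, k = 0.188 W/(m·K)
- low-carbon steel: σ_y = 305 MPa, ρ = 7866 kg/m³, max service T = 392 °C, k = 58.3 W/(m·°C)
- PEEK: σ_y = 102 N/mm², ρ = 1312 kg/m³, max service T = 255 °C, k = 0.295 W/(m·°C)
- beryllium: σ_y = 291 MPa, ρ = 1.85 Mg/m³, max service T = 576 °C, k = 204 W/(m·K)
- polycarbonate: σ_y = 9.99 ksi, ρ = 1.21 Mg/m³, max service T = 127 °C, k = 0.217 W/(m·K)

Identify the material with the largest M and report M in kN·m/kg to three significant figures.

beryllium, M = 157 kN·m/kg

Screen on constraints: max service T ≥ 335 °C; k ≥ 29.3 W/(m·K). Survivors: low-carbon steel, beryllium.
In SI units:
  low-carbon steel: σ_y = 305.0 MPa, ρ = 7866 kg/m³
  beryllium: σ_y = 291.0 MPa, ρ = 1850 kg/m³
  beryllium: M = 157 kN·m/kg
  low-carbon steel: M = 38.8 kN·m/kg
Beryllium has the largest M.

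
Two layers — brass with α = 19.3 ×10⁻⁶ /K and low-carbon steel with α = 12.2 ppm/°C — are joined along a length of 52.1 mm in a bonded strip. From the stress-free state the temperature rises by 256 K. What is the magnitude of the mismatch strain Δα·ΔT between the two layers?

Δα = |19.3 − 12.2|×10⁻⁶/K = 7.10×10⁻⁶/K.
Mismatch strain = Δα·ΔT = 7.10×10⁻⁶ × 256.0 = 1.82×10⁻³.

1.82×10⁻³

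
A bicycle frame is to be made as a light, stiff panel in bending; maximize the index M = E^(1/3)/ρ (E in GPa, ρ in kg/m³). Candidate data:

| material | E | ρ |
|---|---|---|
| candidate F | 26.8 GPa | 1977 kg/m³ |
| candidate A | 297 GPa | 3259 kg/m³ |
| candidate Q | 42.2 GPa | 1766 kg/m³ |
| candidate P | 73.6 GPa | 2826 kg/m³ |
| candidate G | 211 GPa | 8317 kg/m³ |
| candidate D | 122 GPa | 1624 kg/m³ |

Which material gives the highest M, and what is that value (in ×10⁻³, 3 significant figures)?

Per-candidate index values:
  candidate D: M = 3.05×10⁻³
  candidate A: M = 2.05×10⁻³
  candidate Q: M = 1.97×10⁻³
  candidate F: M = 1.51×10⁻³
  candidate P: M = 1.48×10⁻³
  candidate G: M = 0.716×10⁻³
Highest index: candidate D.

candidate D, M = 3.05×10⁻³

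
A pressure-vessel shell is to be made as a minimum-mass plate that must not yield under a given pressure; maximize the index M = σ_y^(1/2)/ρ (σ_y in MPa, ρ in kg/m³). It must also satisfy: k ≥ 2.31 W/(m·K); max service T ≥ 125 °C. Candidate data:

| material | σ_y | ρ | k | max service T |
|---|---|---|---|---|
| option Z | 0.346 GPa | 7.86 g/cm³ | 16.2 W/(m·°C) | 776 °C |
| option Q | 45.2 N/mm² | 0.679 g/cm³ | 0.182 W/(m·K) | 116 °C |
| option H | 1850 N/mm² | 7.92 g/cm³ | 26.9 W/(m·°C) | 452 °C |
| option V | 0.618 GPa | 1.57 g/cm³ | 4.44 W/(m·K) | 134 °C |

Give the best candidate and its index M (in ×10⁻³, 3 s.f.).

Screen on constraints: k ≥ 2.31 W/(m·K); max service T ≥ 125 °C. Survivors: option Z, option H, option V.
After converting to SI:
  option Z: σ_y = 346.0 MPa, ρ = 7860 kg/m³
  option H: σ_y = 1850 MPa, ρ = 7920 kg/m³
  option V: σ_y = 618.0 MPa, ρ = 1570 kg/m³
  option V: M = 15.8×10⁻³
  option H: M = 5.43×10⁻³
  option Z: M = 2.37×10⁻³
Highest index: option V.

option V, M = 15.8×10⁻³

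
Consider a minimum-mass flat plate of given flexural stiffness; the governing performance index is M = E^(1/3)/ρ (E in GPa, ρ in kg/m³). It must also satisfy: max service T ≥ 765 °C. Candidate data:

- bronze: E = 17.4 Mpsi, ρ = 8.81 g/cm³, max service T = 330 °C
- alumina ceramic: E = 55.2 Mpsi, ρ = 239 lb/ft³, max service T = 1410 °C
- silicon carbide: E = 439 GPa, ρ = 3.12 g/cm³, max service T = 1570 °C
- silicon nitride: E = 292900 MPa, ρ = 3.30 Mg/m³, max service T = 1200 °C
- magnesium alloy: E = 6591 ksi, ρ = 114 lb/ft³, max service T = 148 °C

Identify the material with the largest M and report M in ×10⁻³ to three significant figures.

Screen on constraints: max service T ≥ 765 °C. Survivors: alumina ceramic, silicon carbide, silicon nitride.
Putting every candidate on a common basis:
  alumina ceramic: E = 380.6 GPa, ρ = 3828 kg/m³
  silicon carbide: E = 439.0 GPa, ρ = 3120 kg/m³
  silicon nitride: E = 292.9 GPa, ρ = 3300 kg/m³
  silicon carbide: M = 2.44×10⁻³
  silicon nitride: M = 2.01×10⁻³
  alumina ceramic: M = 1.89×10⁻³
Silicon carbide has the largest M.

silicon carbide, M = 2.44×10⁻³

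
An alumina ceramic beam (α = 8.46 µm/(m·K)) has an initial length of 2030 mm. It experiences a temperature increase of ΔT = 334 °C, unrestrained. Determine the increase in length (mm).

ΔL = α·L₀·ΔT = 8.46×10⁻⁶ × 2030 mm × 334.0 K = 5.74 mm.

5.74 mm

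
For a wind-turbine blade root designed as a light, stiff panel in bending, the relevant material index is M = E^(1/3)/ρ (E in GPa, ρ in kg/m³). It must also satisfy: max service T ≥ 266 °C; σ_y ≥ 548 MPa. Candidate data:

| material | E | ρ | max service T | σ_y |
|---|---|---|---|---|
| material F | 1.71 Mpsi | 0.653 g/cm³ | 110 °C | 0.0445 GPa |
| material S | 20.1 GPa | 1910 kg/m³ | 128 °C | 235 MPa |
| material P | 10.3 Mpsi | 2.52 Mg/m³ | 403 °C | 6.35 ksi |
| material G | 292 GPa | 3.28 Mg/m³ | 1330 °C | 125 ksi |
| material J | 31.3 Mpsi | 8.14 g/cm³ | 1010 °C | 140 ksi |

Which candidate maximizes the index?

material G

Screen on constraints: max service T ≥ 266 °C; σ_y ≥ 548 MPa. Survivors: material G, material J.
In SI units:
  material G: E = 292.0 GPa, ρ = 3280 kg/m³
  material J: E = 215.8 GPa, ρ = 8140 kg/m³
  material G: M = 2.02×10⁻³
  material J: M = 0.737×10⁻³
Material G ranks first.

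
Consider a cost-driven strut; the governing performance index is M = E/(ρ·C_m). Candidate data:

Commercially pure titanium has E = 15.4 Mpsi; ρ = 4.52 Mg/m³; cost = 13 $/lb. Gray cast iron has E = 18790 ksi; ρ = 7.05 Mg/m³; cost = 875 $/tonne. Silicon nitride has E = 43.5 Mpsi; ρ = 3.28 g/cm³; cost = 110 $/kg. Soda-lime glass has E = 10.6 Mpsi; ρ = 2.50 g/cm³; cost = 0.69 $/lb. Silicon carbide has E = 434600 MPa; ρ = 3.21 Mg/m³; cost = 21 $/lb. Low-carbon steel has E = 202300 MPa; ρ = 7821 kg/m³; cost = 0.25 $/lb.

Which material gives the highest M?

low-carbon steel

In SI units:
  commercially pure titanium: E = 106.2 GPa, ρ = 4520 kg/m³, cost = 28.66 $/kg
  gray cast iron: E = 129.6 GPa, ρ = 7050 kg/m³, cost = 0.8750 $/kg
  silicon nitride: E = 299.9 GPa, ρ = 3280 kg/m³, cost = 110.0 $/kg
  soda-lime glass: E = 73.08 GPa, ρ = 2500 kg/m³, cost = 1.521 $/kg
  silicon carbide: E = 434.6 GPa, ρ = 3210 kg/m³, cost = 46.30 $/kg
  low-carbon steel: E = 202.3 GPa, ρ = 7821 kg/m³, cost = 0.5511 $/kg
  low-carbon steel: M = 46.9 MN·m per $
  gray cast iron: M = 21.0 MN·m per $
  soda-lime glass: M = 19.2 MN·m per $
  silicon carbide: M = 2.92 MN·m per $
  silicon nitride: M = 0.831 MN·m per $
  commercially pure titanium: M = 0.820 MN·m per $
The maximum is for low-carbon steel.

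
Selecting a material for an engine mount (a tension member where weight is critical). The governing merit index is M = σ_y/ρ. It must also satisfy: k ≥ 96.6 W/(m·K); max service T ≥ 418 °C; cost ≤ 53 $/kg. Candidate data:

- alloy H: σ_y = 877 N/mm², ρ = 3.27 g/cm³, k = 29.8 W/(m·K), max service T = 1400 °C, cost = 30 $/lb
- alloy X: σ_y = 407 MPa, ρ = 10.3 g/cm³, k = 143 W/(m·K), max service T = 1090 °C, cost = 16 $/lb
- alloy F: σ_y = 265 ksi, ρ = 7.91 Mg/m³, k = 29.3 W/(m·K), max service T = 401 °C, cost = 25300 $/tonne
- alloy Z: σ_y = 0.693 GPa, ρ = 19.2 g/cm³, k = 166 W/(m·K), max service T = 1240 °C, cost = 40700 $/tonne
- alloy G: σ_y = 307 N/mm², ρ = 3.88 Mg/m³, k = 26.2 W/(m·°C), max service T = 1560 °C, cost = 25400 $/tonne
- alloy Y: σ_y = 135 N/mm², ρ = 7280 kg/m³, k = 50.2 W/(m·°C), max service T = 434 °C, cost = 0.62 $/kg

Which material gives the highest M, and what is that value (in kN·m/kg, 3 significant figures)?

alloy X, M = 39.5 kN·m/kg

Screen on constraints: k ≥ 96.6 W/(m·K); max service T ≥ 418 °C; cost ≤ 53 $/kg. Survivors: alloy X, alloy Z.
Putting every candidate on a common basis:
  alloy X: σ_y = 407.0 MPa, ρ = 10300 kg/m³
  alloy Z: σ_y = 693.0 MPa, ρ = 19200 kg/m³
  alloy X: M = 39.5 kN·m/kg
  alloy Z: M = 36.1 kN·m/kg
Highest index: alloy X.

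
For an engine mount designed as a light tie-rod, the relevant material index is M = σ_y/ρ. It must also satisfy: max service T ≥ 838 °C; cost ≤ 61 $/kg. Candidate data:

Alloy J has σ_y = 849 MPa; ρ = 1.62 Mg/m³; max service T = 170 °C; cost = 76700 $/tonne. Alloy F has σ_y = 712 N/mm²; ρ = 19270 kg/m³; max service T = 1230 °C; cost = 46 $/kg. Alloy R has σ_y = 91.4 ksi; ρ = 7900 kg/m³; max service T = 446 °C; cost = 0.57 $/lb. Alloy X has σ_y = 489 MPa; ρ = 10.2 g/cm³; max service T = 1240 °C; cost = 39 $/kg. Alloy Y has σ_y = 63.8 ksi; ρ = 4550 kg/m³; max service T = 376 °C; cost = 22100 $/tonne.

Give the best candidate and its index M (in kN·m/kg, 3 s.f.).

Screen on constraints: max service T ≥ 838 °C; cost ≤ 61 $/kg. Survivors: alloy F, alloy X.
In SI units:
  alloy F: σ_y = 712.0 MPa, ρ = 19270 kg/m³
  alloy X: σ_y = 489.0 MPa, ρ = 10200 kg/m³
  alloy X: M = 47.9 kN·m/kg
  alloy F: M = 36.9 kN·m/kg
Alloy X ranks first.

alloy X, M = 47.9 kN·m/kg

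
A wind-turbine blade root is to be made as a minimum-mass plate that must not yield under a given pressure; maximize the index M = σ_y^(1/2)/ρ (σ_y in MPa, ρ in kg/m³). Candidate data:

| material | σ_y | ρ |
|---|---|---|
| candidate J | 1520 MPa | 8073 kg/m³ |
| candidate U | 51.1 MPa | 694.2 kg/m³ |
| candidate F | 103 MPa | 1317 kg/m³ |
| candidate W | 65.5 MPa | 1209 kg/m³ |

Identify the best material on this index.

candidate U

Computing M directly (units already consistent):
  candidate U: M = 10.3×10⁻³
  candidate F: M = 7.71×10⁻³
  candidate W: M = 6.69×10⁻³
  candidate J: M = 4.83×10⁻³
Highest index: candidate U.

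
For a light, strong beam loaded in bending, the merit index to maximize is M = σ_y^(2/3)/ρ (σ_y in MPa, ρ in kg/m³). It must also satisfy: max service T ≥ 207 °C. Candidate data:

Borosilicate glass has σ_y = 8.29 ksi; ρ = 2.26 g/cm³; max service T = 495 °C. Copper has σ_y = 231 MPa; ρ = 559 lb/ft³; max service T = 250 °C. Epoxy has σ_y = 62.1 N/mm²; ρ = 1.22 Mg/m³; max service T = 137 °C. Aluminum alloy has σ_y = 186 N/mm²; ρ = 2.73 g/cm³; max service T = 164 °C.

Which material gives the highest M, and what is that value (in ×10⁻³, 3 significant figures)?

Screen on constraints: max service T ≥ 207 °C. Survivors: borosilicate glass, copper.
In SI units:
  borosilicate glass: σ_y = 57.16 MPa, ρ = 2260 kg/m³
  copper: σ_y = 231.0 MPa, ρ = 8954 kg/m³
  borosilicate glass: M = 6.57×10⁻³
  copper: M = 4.20×10⁻³
The maximum is for borosilicate glass.

borosilicate glass, M = 6.57×10⁻³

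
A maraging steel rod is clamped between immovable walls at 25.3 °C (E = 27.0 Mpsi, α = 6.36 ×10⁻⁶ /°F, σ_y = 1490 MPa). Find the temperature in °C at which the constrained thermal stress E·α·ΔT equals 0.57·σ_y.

424 °C

E = 27.0 Mpsi = 186.2 GPa.
α = 6.36×10⁻⁶/°F × 9/5 = 11.4×10⁻⁶/K.
E·α·ΔT = 849.3 MPa ⇒ ΔT = 849.3 / (186.2×10³ × 11.4×10⁻⁶) = 398.5 K.
T = 25.3 + 398.5 = 423.8 °C.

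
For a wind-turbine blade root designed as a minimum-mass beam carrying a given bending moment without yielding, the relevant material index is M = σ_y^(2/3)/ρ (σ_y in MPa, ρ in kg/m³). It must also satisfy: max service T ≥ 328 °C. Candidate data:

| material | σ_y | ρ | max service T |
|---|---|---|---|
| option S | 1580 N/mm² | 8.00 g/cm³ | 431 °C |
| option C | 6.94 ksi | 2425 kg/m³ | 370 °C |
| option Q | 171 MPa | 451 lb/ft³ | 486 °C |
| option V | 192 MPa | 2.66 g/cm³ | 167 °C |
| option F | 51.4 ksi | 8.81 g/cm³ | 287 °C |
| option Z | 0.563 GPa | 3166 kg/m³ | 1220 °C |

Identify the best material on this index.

option Z

Screen on constraints: max service T ≥ 328 °C. Survivors: option S, option C, option Q, option Z.
After converting to SI:
  option S: σ_y = 1580 MPa, ρ = 8000 kg/m³
  option C: σ_y = 47.85 MPa, ρ = 2425 kg/m³
  option Q: σ_y = 171.0 MPa, ρ = 7224 kg/m³
  option Z: σ_y = 563.0 MPa, ρ = 3166 kg/m³
  option Z: M = 21.5×10⁻³
  option S: M = 17.0×10⁻³
  option C: M = 5.44×10⁻³
  option Q: M = 4.26×10⁻³
Highest index: option Z.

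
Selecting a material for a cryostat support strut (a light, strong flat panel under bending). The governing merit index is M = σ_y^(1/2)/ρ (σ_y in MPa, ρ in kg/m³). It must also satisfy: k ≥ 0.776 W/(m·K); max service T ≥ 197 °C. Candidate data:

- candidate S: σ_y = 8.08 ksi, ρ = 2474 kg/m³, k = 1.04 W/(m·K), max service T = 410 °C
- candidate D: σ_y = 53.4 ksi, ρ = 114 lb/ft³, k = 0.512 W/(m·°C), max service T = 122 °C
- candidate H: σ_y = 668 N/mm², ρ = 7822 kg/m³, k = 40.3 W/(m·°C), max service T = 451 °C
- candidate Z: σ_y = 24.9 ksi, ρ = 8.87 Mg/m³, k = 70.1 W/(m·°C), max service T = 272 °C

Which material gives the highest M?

Screen on constraints: k ≥ 0.776 W/(m·K); max service T ≥ 197 °C. Survivors: candidate S, candidate H, candidate Z.
Convert each candidate to consistent units, then evaluate M:
  candidate S: σ_y = 55.71 MPa, ρ = 2474 kg/m³
  candidate H: σ_y = 668.0 MPa, ρ = 7822 kg/m³
  candidate Z: σ_y = 171.7 MPa, ρ = 8870 kg/m³
  candidate H: M = 3.30×10⁻³
  candidate S: M = 3.02×10⁻³
  candidate Z: M = 1.48×10⁻³
The maximum is for candidate H.

candidate H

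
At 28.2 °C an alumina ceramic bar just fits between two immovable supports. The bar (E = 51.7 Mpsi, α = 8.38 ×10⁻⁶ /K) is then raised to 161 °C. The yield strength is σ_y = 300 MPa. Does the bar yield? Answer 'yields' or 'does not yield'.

E = 51.7 Mpsi = 356.5 GPa.
ΔT = 132.8 K. Constrained thermal stress σ = E·α·ΔT = 356.5×10³ MPa × 8.38×10⁻⁶ × 132.8 = 397 MPa (compressive).
Compare to σ_y = 300 MPa: σ ≥ σ_y, so it yields.

yields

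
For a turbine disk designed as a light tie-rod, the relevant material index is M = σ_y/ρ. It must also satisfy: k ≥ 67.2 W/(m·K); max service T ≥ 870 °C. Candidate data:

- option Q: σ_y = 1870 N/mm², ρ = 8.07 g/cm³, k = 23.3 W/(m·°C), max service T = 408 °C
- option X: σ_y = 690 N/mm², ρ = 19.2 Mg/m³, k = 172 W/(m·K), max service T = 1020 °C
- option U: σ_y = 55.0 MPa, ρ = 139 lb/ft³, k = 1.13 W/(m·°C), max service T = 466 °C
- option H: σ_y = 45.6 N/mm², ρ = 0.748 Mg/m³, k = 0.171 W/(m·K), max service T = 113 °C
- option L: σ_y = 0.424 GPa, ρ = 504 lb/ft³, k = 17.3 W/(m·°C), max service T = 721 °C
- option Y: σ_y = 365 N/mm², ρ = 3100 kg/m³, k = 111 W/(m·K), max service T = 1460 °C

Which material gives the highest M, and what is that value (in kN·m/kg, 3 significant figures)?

option Y, M = 118 kN·m/kg

Screen on constraints: k ≥ 67.2 W/(m·K); max service T ≥ 870 °C. Survivors: option X, option Y.
In SI units:
  option X: σ_y = 690.0 MPa, ρ = 19200 kg/m³
  option Y: σ_y = 365.0 MPa, ρ = 3100 kg/m³
  option Y: M = 118 kN·m/kg
  option X: M = 35.9 kN·m/kg
The maximum is for option Y.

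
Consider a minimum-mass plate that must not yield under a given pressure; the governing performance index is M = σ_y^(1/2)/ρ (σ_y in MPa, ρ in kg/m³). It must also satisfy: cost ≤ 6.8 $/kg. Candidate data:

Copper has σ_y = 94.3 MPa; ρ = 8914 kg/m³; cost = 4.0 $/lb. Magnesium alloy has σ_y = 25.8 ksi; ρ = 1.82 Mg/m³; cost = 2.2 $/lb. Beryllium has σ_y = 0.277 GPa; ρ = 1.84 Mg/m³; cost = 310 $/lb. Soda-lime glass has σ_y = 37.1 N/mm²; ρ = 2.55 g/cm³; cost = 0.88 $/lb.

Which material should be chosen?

magnesium alloy

Screen on constraints: cost ≤ 6.8 $/kg. Survivors: magnesium alloy, soda-lime glass.
In SI units:
  magnesium alloy: σ_y = 177.9 MPa, ρ = 1820 kg/m³
  soda-lime glass: σ_y = 37.10 MPa, ρ = 2550 kg/m³
  magnesium alloy: M = 7.33×10⁻³
  soda-lime glass: M = 2.39×10⁻³
Highest index: magnesium alloy.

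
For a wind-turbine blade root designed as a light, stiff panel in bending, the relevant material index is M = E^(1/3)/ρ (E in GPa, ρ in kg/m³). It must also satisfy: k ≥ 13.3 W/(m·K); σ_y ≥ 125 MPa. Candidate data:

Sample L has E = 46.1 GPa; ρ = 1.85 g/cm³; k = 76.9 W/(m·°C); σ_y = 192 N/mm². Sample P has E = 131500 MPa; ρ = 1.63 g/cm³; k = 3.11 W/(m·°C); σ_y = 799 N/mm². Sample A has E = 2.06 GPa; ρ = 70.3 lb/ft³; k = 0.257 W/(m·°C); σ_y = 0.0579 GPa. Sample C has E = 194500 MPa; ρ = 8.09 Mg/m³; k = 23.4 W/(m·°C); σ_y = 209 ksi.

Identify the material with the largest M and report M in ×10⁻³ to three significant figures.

Screen on constraints: k ≥ 13.3 W/(m·K); σ_y ≥ 125 MPa. Survivors: sample L, sample C.
In SI units:
  sample L: E = 46.10 GPa, ρ = 1850 kg/m³
  sample C: E = 194.5 GPa, ρ = 8090 kg/m³
  sample L: M = 1.94×10⁻³
  sample C: M = 0.716×10⁻³
Sample L has the largest M.

sample L, M = 1.94×10⁻³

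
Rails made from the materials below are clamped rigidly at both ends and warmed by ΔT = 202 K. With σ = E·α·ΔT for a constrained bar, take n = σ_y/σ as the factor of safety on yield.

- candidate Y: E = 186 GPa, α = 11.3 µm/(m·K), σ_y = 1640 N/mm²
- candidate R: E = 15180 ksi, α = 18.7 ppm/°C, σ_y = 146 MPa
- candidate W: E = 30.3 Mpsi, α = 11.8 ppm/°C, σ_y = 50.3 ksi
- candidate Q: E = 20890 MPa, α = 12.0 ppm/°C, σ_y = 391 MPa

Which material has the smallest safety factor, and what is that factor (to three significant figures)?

In consistent units (E in GPa, α in ×10⁻⁶/K, σ_y in MPa):
  candidate Y: E = 186.0, α = 11.3, σ_y = 1640 → σ = 425 MPa, n = 3.86
  candidate R: E = 104.7, α = 18.7, σ_y = 146.0 → σ = 395 MPa, n = 0.369
  candidate W: E = 208.9, α = 11.8, σ_y = 346.8 → σ = 498 MPa, n = 0.696
  candidate Q: E = 20.89, α = 12.0, σ_y = 391.0 → σ = 50.6 MPa, n = 7.72
Candidate R has the lowest safety factor, n = 0.369.

candidate R, n = 0.369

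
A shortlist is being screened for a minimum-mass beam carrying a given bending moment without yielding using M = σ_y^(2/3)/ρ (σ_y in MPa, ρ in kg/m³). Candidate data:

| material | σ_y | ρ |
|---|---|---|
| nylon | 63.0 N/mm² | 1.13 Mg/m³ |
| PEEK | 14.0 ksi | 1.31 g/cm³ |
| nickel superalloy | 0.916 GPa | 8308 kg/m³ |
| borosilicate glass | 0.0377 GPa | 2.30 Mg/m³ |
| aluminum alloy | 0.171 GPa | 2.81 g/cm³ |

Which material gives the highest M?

PEEK

Convert each candidate to consistent units, then evaluate M:
  nylon: σ_y = 63.00 MPa, ρ = 1130 kg/m³
  PEEK: σ_y = 96.53 MPa, ρ = 1310 kg/m³
  nickel superalloy: σ_y = 916.0 MPa, ρ = 8308 kg/m³
  borosilicate glass: σ_y = 37.70 MPa, ρ = 2300 kg/m³
  aluminum alloy: σ_y = 171.0 MPa, ρ = 2810 kg/m³
  PEEK: M = 16.1×10⁻³
  nylon: M = 14.0×10⁻³
  nickel superalloy: M = 11.4×10⁻³
  aluminum alloy: M = 11.0×10⁻³
  borosilicate glass: M = 4.89×10⁻³
The maximum is for PEEK.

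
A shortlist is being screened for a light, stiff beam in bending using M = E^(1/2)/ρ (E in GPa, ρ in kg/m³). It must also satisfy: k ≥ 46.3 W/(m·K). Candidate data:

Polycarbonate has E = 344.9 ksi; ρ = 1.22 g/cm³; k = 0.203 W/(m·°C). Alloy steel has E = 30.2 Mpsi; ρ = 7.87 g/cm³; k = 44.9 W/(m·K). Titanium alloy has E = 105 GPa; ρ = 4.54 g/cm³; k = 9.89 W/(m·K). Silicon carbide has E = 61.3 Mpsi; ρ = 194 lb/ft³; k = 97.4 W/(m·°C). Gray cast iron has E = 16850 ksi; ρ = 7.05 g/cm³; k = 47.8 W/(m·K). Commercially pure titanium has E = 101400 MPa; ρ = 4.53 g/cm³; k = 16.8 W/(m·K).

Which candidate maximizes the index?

Screen on constraints: k ≥ 46.3 W/(m·K). Survivors: silicon carbide, gray cast iron.
Normalizing units and computing the index:
  silicon carbide: E = 422.6 GPa, ρ = 3108 kg/m³
  gray cast iron: E = 116.2 GPa, ρ = 7050 kg/m³
  silicon carbide: M = 6.62×10⁻³
  gray cast iron: M = 1.53×10⁻³
Silicon carbide has the largest M.

silicon carbide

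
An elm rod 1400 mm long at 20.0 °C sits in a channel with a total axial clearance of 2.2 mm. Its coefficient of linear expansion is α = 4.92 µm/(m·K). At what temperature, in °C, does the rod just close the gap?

α·L₀·ΔT = 2.2 mm ⇒ ΔT = 2.2 / (4.92×10⁻⁶ × 1400.0) = 319.4 K.
T = 20.0 + 319.4 = 339.4 °C.

339 °C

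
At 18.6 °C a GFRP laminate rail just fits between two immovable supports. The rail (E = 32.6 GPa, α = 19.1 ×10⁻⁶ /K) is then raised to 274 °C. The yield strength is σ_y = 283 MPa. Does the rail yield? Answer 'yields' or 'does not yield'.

ΔT = 255.4 K. Constrained thermal stress σ = E·α·ΔT = 32.60×10³ MPa × 19.1×10⁻⁶ × 255.4 = 159 MPa (compressive).
Compare to σ_y = 283 MPa: σ < σ_y, so it does not yield.

does not yield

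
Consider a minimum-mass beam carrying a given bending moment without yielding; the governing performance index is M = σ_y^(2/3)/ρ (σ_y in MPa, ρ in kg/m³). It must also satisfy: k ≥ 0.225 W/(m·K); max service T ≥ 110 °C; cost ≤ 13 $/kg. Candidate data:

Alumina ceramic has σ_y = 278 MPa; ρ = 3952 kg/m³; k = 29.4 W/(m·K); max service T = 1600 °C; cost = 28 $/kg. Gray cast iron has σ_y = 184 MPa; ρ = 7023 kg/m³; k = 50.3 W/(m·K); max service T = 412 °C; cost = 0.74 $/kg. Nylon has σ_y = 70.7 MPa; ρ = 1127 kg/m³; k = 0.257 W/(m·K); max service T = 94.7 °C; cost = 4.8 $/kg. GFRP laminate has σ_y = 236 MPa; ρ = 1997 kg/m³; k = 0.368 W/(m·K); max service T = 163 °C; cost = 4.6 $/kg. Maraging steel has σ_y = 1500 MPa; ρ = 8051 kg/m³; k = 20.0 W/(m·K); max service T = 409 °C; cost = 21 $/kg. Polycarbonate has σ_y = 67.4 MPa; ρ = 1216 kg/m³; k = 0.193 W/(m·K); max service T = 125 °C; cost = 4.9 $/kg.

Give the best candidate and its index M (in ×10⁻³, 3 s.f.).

Screen on constraints: k ≥ 0.225 W/(m·K); max service T ≥ 110 °C; cost ≤ 13 $/kg. Survivors: gray cast iron, GFRP laminate.
Per-candidate index values:
  GFRP laminate: M = 19.1×10⁻³
  gray cast iron: M = 4.61×10⁻³
GFRP laminate ranks first.

GFRP laminate, M = 19.1×10⁻³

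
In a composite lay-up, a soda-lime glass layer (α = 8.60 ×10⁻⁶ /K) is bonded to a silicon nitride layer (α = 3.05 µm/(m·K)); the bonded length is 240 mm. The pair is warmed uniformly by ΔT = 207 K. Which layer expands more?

soda-lime glass

α(soda-lime glass) = 8.60×10⁻⁶/K vs α(silicon nitride) = 3.05×10⁻⁶/K.
Higher α expands more for the same ΔT: soda-lime glass.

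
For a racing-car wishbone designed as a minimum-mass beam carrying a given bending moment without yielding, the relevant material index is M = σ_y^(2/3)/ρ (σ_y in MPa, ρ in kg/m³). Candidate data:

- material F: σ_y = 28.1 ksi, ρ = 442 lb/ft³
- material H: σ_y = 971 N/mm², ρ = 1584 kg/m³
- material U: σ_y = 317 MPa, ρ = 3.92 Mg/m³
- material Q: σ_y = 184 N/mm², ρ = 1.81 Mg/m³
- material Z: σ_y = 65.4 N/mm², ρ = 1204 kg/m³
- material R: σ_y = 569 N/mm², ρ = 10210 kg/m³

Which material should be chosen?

After converting to SI:
  material F: σ_y = 193.7 MPa, ρ = 7080 kg/m³
  material H: σ_y = 971.0 MPa, ρ = 1584 kg/m³
  material U: σ_y = 317.0 MPa, ρ = 3920 kg/m³
  material Q: σ_y = 184.0 MPa, ρ = 1810 kg/m³
  material Z: σ_y = 65.40 MPa, ρ = 1204 kg/m³
  material R: σ_y = 569.0 MPa, ρ = 10210 kg/m³
  material H: M = 61.9×10⁻³
  material Q: M = 17.9×10⁻³
  material Z: M = 13.5×10⁻³
  material U: M = 11.9×10⁻³
  material R: M = 6.73×10⁻³
  material F: M = 4.73×10⁻³
Highest index: material H.

material H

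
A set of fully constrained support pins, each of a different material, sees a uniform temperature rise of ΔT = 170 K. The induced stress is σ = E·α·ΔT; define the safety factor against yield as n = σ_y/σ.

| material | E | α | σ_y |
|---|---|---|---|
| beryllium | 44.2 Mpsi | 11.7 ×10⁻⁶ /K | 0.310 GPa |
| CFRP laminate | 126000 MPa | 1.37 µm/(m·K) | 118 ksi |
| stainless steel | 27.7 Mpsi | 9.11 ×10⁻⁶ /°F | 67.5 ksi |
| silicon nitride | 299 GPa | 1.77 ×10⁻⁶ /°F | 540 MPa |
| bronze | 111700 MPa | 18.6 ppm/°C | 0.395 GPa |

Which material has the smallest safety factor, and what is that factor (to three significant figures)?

beryllium, n = 0.511

Converting E to GPa, α to ×10⁻⁶/K, σ_y to MPa, then σ and n for each:
  beryllium: E = 304.7, α = 11.7, σ_y = 310.0 → σ = 606 MPa, n = 0.511
  CFRP laminate: E = 126.0, α = 1.37, σ_y = 813.6 → σ = 29.3 MPa, n = 27.7
  stainless steel: E = 191.0, α = 16.4, σ_y = 465.4 → σ = 532 MPa, n = 0.874
  silicon nitride: E = 299.0, α = 3.19, σ_y = 540.0 → σ = 162 MPa, n = 3.33
  bronze: E = 111.7, α = 18.6, σ_y = 395.0 → σ = 353 MPa, n = 1.12
Smallest n: beryllium with n = 0.511.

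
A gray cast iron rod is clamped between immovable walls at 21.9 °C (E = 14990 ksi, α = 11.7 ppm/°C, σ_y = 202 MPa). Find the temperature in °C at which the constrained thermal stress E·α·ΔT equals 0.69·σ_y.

137 °C

E = 14990 ksi = 103.4 GPa.
E·α·ΔT = 139.4 MPa ⇒ ΔT = 139.4 / (103.4×10³ × 11.7×10⁻⁶) = 115.3 K.
T = 21.9 + 115.3 = 137.2 °C.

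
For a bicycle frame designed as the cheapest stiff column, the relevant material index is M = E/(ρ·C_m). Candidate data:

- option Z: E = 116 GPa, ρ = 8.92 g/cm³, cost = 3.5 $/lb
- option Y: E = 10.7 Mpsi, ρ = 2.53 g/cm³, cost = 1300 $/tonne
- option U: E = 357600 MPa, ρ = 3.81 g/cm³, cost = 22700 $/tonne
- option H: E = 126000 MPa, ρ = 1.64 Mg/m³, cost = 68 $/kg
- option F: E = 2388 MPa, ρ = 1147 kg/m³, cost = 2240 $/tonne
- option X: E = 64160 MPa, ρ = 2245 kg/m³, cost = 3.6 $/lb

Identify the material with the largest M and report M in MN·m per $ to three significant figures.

In SI units:
  option Z: E = 116.0 GPa, ρ = 8920 kg/m³, cost = 7.716 $/kg
  option Y: E = 73.77 GPa, ρ = 2530 kg/m³, cost = 1.300 $/kg
  option U: E = 357.6 GPa, ρ = 3810 kg/m³, cost = 22.70 $/kg
  option H: E = 126.0 GPa, ρ = 1640 kg/m³, cost = 68.00 $/kg
  option F: E = 2.388 GPa, ρ = 1147 kg/m³, cost = 2.240 $/kg
  option X: E = 64.16 GPa, ρ = 2245 kg/m³, cost = 7.937 $/kg
  option Y: M = 22.4 MN·m per $
  option U: M = 4.13 MN·m per $
  option X: M = 3.60 MN·m per $
  option Z: M = 1.69 MN·m per $
  option H: M = 1.13 MN·m per $
  option F: M = 0.929 MN·m per $
The maximum is for option Y.

option Y, M = 22.4 MN·m per $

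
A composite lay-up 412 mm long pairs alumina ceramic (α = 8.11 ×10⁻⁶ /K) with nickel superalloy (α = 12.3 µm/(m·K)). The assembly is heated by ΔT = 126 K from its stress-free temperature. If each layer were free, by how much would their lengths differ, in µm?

Δα = |8.11 − 12.3|×10⁻⁶/K = 4.19×10⁻⁶/K.
ΔL_mismatch = Δα·L·ΔT = 4.19×10⁻⁶ × 412.0 mm × 126.0 K = 218 µm.

218 µm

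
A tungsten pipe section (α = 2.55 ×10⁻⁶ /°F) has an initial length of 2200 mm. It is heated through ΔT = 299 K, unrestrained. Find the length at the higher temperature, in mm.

2203.0 mm

Convert α: 2.55×10⁻⁶/°F × (9/5) = 4.59×10⁻⁶/K.
ΔL = α·L₀·ΔT = 4.59×10⁻⁶ × 2200 mm × 299.0 K = 3.02 mm.
L = L₀ + ΔL = 2200 + 3.02 = 2203.0 mm.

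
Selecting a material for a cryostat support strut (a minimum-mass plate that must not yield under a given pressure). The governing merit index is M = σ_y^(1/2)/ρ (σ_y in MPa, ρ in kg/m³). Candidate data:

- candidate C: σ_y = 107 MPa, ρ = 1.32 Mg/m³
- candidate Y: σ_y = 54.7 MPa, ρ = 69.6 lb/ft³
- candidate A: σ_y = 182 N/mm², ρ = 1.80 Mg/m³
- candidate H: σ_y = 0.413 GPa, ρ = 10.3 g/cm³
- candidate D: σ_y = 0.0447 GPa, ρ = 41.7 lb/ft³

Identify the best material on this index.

candidate D

After converting to SI:
  candidate C: σ_y = 107.0 MPa, ρ = 1320 kg/m³
  candidate Y: σ_y = 54.70 MPa, ρ = 1115 kg/m³
  candidate A: σ_y = 182.0 MPa, ρ = 1800 kg/m³
  candidate H: σ_y = 413.0 MPa, ρ = 10300 kg/m³
  candidate D: σ_y = 44.70 MPa, ρ = 668.0 kg/m³
  candidate D: M = 10.0×10⁻³
  candidate C: M = 7.84×10⁻³
  candidate A: M = 7.49×10⁻³
  candidate Y: M = 6.63×10⁻³
  candidate H: M = 1.97×10⁻³
Candidate D ranks first.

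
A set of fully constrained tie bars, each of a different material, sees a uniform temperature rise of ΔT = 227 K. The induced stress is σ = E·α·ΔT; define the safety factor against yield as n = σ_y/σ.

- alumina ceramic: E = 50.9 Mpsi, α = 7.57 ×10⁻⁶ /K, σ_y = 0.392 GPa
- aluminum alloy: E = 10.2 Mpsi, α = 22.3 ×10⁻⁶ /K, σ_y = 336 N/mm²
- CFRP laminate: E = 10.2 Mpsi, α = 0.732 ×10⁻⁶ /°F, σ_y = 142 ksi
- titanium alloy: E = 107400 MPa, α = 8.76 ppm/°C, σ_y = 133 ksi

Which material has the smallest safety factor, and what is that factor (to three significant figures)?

Converting E to GPa, α to ×10⁻⁶/K, σ_y to MPa, then σ and n for each:
  alumina ceramic: E = 350.9, α = 7.57, σ_y = 392.0 → σ = 603 MPa, n = 0.650
  aluminum alloy: E = 70.33, α = 22.3, σ_y = 336.0 → σ = 356 MPa, n = 0.944
  CFRP laminate: E = 70.33, α = 1.32, σ_y = 979.1 → σ = 21.0 MPa, n = 46.5
  titanium alloy: E = 107.4, α = 8.76, σ_y = 917.0 → σ = 214 MPa, n = 4.29
Smallest n: alumina ceramic with n = 0.650.

alumina ceramic, n = 0.650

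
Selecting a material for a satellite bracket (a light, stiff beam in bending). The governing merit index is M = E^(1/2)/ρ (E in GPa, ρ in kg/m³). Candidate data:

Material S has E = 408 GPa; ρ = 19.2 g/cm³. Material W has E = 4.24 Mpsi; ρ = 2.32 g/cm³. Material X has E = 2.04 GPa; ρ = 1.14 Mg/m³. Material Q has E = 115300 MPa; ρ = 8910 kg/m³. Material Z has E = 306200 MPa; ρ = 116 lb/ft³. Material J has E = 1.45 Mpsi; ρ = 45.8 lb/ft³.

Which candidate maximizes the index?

material Z

Normalizing units and computing the index:
  material S: E = 408.0 GPa, ρ = 19200 kg/m³
  material W: E = 29.23 GPa, ρ = 2320 kg/m³
  material X: E = 2.040 GPa, ρ = 1140 kg/m³
  material Q: E = 115.3 GPa, ρ = 8910 kg/m³
  material Z: E = 306.2 GPa, ρ = 1858 kg/m³
  material J: E = 9.997 GPa, ρ = 733.6 kg/m³
  material Z: M = 9.42×10⁻³
  material J: M = 4.31×10⁻³
  material W: M = 2.33×10⁻³
  material X: M = 1.25×10⁻³
  material Q: M = 1.21×10⁻³
  material S: M = 1.05×10⁻³
The maximum is for material Z.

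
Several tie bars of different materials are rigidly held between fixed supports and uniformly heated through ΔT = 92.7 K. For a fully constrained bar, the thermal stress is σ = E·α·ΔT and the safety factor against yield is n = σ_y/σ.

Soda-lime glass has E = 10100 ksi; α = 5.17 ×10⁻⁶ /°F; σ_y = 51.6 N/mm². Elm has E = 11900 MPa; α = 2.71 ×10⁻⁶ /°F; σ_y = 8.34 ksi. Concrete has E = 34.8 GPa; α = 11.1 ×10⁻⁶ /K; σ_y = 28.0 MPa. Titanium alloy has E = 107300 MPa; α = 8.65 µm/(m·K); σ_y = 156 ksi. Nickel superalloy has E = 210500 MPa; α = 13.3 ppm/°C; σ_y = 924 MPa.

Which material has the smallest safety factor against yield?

concrete

In consistent units (E in GPa, α in ×10⁻⁶/K, σ_y in MPa):
  soda-lime glass: E = 69.64, α = 9.31, σ_y = 51.60 → σ = 60.1 MPa, n = 0.859
  elm: E = 11.90, α = 4.88, σ_y = 57.50 → σ = 5.38 MPa, n = 10.7
  concrete: E = 34.80, α = 11.1, σ_y = 28.00 → σ = 35.8 MPa, n = 0.782
  titanium alloy: E = 107.3, α = 8.65, σ_y = 1076 → σ = 86.0 MPa, n = 12.5
  nickel superalloy: E = 210.5, α = 13.3, σ_y = 924.0 → σ = 260 MPa, n = 3.56
The minimum is concrete at n = 0.782.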